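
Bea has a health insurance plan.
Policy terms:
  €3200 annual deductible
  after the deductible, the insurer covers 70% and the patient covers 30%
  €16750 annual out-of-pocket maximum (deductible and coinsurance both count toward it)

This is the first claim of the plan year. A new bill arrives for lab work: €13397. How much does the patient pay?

The full €3200 deductible is still open; €3200 of this bill applies to it.
The remaining €10197 (= €13397 − €3200) moves to coinsurance.
30% of €10197 = €3059.10 falls to the patient.
So the patient owes €3200 + €3059.10 = €6259.10 before any cap.
Year-to-date out-of-pocket becomes €0 + €6259.10 = €6259.10, still under the €16750 maximum, so no cap applies.

€6259.10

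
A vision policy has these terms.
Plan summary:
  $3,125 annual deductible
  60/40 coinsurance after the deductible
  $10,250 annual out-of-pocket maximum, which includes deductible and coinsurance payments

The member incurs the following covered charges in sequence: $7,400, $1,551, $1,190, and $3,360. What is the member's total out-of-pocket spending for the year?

#1 ($7,400): deductible takes $3,125, $4,275 remains; member's 40% is $1,710. Cost to member: $4,835. OOP to date $4,835.
#2 ($1,551): 40% coinsurance on $1,551 = $620.40. Cost to member: $620.40. OOP to date $5,455.40.
#3 ($1,190): deductible already satisfied, so member's share is 40% × $1,190 = $476. Cost to member: $476. OOP to date $5,931.40.
#4 ($3,360): 40% coinsurance on $3,360 = $1,344. Member pays $1,344; OOP now $7,275.40.
Total paid by the member: $4,835 + $620.40 + $476 + $1,344 = $7,275.40.

$7,275.40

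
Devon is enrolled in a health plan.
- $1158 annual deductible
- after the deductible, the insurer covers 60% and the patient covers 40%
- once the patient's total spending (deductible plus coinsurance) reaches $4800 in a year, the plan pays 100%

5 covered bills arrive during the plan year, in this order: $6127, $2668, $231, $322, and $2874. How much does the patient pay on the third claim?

$92.40

Claim 1 — $6127: deductible takes $1158, $4969 remains; 40% of $4969 = $1987.60. Patient owes $3145.60 (running OOP $3145.60).
Claim 2 — $2668: deductible already satisfied, so patient's share is 40% × $2668 = $1067.20. Cost to patient: $1067.20. OOP to date $4212.80.
Claim 3 — $231: deductible already satisfied, so patient's share is 40% × $231 = $92.40. Cost to patient: $92.40. OOP to date $4305.20.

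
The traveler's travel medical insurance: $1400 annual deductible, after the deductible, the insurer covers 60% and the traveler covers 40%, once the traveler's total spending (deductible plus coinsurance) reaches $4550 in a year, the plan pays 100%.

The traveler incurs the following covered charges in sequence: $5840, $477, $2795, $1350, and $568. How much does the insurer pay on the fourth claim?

Bill 1, $5840: $1400 finishes the deductible; $4440 goes to coinsurance; 40% of $4440 = $1776. Traveler owes $3176 (running OOP $3176). Plan pays $5840 − $3176 = $2664.
Bill 2, $477: deductible already satisfied, so traveler's share is 40% × $477 = $190.80. Cost to traveler: $190.80. OOP to date $3366.80. Insurer: $477 − $190.80 = $286.20.
Bill 3, $2795: deductible met; 40% of $2795 = $1118. Cost to traveler: $1118. OOP to date $4484.80. Insurer: $2795 − $1118 = $1677.
Bill 4, $1350: 40% coinsurance on $1350 = $540. OOP would hit $5024.80 > $4550, so the cap limits the traveler to $4550 − $4484.80 = $65.20. Insurer: $1350 − $65.20 = $1284.80.

$1284.80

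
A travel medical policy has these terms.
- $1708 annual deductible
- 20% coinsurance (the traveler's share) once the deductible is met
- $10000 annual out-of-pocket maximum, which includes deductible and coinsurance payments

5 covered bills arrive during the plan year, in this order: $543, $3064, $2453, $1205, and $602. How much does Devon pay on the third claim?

Claim 1 — $543: entire amount goes to the deductible. Traveler owes $543 (running OOP $543).
Claim 2 — $3064: deductible takes $1165, $1899 remains; traveler's 20% is $379.80. Traveler owes $1544.80 (running OOP $2087.80).
Claim 3 — $2453: 20% coinsurance on $2453 = $490.60. Traveler owes $490.60 (running OOP $2578.40).

$490.60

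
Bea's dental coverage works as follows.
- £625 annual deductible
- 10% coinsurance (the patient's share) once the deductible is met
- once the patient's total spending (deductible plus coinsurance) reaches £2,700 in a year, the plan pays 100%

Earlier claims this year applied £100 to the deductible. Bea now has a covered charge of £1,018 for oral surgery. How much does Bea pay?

£574.30

Remaining deductible: £625 − £100 = £525.
After the £525 deductible portion, £1,018 − £525 = £493 is subject to coinsurance.
Coinsurance: £493 × 10% = £49.30.
So the patient owes £525 + £49.30 = £574.30 before any cap.
Year-to-date out-of-pocket becomes £100 + £574.30 = £674.30, still under the £2,700 maximum, so no cap applies.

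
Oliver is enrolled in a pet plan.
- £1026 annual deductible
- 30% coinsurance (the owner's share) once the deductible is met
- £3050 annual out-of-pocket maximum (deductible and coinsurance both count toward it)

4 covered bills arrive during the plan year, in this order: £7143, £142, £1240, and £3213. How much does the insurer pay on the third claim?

£1093.70

Claim 1 (£7143): deductible takes £1026, £6117 remains; owner's 30% is £1835.10. Cost to owner: £2861.10. OOP to date £2861.10. Plan pays £7143 − £2861.10 = £4281.90.
Claim 2 (£142): 30% coinsurance on £142 = £42.60. Cost to owner: £42.60. OOP to date £2903.70. Insurer: £142 − £42.60 = £99.40.
Claim 3 (£1240): deductible already satisfied, so owner's share is 30% × £1240 = £372. Adding that to £2903.70 gives £3275.70, past the £3050 cap; owner pays only £3050 − £2903.70 = £146.30. Plan pays £1240 − £146.30 = £1093.70.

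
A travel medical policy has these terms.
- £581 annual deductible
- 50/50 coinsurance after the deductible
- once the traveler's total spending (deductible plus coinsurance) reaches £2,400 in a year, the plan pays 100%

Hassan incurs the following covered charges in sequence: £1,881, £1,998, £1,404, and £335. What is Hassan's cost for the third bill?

#1 (£1,881): £581 to deductible, leaving £1,300; traveler's 50% is £650. Traveler pays £1,231; OOP now £1,231.
#2 (£1,998): 50% coinsurance on £1,998 = £999. Traveler owes £999 (running OOP £2,230).
#3 (£1,404): deductible met; 50% of £1,404 = £702. Adding that to £2,230 gives £2,932, past the £2,400 cap; traveler pays only £2,400 − £2,230 = £170.

£170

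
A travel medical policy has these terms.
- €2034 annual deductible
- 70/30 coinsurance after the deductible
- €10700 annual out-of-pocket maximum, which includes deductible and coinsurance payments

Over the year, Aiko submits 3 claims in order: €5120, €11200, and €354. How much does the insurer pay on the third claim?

€247.80

Claim 1 — €5120: €2034 to deductible, leaving €3086; 30% of €3086 = €925.80. Traveler pays €2959.80; OOP now €2959.80. Insurer: €5120 − €2959.80 = €2160.20.
Claim 2 — €11200: deductible already satisfied, so traveler's share is 30% × €11200 = €3360. Traveler owes €3360 (running OOP €6319.80). Insurer: €11200 − €3360 = €7840.
Claim 3 — €354: 30% coinsurance on €354 = €106.20. Traveler pays €106.20; OOP now €6426. Insurer: €354 − €106.20 = €247.80.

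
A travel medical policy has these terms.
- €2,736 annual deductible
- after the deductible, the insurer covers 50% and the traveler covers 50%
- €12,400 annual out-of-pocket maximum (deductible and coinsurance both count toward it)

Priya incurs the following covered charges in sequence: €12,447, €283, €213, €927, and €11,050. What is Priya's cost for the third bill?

€106.50

Bill 1, €12,447: €2,736 to deductible, leaving €9,711; 50% of €9,711 = €4,855.50. Traveler pays €7,591.50; OOP now €7,591.50.
Bill 2, €283: 50% coinsurance on €283 = €141.50. Traveler owes €141.50 (running OOP €7,733).
Bill 3, €213: deductible already satisfied, so traveler's share is 50% × €213 = €106.50. Cost to traveler: €106.50. OOP to date €7,839.50.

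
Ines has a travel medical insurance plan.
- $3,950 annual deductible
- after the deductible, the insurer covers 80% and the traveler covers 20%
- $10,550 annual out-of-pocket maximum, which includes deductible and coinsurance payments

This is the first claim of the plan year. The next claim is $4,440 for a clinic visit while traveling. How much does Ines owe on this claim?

$4,048

The full $3,950 deductible is still open; $3,950 of this bill applies to it.
The remaining $490 (= $4,440 − $3,950) moves to coinsurance.
Coinsurance: $490 × 20% = $98.
So the traveler owes $3,950 + $98 = $4,048 before any cap.
Total out-of-pocket so far would be $0 + $4,048 = $4,048, below the $10,550 cap — no reduction.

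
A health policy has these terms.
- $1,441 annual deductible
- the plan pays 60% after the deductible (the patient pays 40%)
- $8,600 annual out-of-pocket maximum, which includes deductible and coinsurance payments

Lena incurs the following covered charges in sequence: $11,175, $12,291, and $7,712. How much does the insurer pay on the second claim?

Claim 1 — $11,175: $1,441 to deductible, leaving $9,734; coinsurance $9,734 × 40% = $3,893.60. Patient owes $5,334.60 (running OOP $5,334.60). Plan pays $11,175 − $5,334.60 = $5,840.40.
Claim 2 — $12,291: 40% coinsurance on $12,291 = $4,916.40. Adding that to $5,334.60 gives $10,251, past the $8,600 cap; patient pays only $8,600 − $5,334.60 = $3,265.40. Plan pays $12,291 − $3,265.40 = $9,025.60.

$9,025.60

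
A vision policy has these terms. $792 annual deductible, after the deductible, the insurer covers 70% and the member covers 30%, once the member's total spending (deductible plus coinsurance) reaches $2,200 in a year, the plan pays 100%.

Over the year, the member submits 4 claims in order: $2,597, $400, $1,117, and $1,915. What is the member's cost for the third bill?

Bill 1, $2,597: deductible takes $792, $1,805 remains; member's 30% is $541.50. Cost to member: $1,333.50. OOP to date $1,333.50.
Bill 2, $400: deductible already satisfied, so member's share is 30% × $400 = $120. Member pays $120; OOP now $1,453.50.
Bill 3, $1,117: deductible met; 30% of $1,117 = $335.10. Member pays $335.10; OOP now $1,788.60.

$335.10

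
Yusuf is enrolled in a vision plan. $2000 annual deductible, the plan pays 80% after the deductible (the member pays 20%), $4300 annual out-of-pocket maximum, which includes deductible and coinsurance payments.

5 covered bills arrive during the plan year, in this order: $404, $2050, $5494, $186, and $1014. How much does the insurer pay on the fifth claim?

#1 ($404): all of it applies to the deductible. Member owes $404 (running OOP $404). Plan pays $404 − $404 = $0.
#2 ($2050): deductible takes $1596, $454 remains; member's 20% is $90.80. Member owes $1686.80 (running OOP $2090.80). Plan pays $2050 − $1686.80 = $363.20.
#3 ($5494): 20% coinsurance on $5494 = $1098.80. Member pays $1098.80; OOP now $3189.60. Insurer: $5494 − $1098.80 = $4395.20.
#4 ($186): 20% coinsurance on $186 = $37.20. Member pays $37.20; OOP now $3226.80. Insurer: $186 − $37.20 = $148.80.
#5 ($1014): deductible already satisfied, so member's share is 20% × $1014 = $202.80. Member owes $202.80 (running OOP $3429.60). Insurer: $1014 − $202.80 = $811.20.

$811.20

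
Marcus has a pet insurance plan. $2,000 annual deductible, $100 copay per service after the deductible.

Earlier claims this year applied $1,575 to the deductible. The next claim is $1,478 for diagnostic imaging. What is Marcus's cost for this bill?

$525

Deductible still to meet: $2,000 − $1,575 = $425.
The remaining $1,053 (= $1,478 − $425) moves to the copay.
Copay on this service: $100.
So the owner owes $425 + $100 = $525.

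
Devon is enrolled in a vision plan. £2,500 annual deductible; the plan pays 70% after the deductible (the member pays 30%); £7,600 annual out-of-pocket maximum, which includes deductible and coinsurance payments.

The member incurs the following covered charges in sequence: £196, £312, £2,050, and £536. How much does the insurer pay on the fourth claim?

£375.20

Claim 1 (£196): fully absorbed by the deductible. Member owes £196 (running OOP £196). Plan pays £196 − £196 = £0.
Claim 2 (£312): entire amount goes to the deductible. Member owes £312 (running OOP £508). Insurer: £312 − £312 = £0.
Claim 3 (£2,050): £1,992 to deductible, leaving £58; member's 30% is £17.40. Member pays £2,009.40; OOP now £2,517.40. Insurer: £2,050 − £2,009.40 = £40.60.
Claim 4 (£536): deductible already satisfied, so member's share is 30% × £536 = £160.80. Cost to member: £160.80. OOP to date £2,678.20. Plan pays £536 − £160.80 = £375.20.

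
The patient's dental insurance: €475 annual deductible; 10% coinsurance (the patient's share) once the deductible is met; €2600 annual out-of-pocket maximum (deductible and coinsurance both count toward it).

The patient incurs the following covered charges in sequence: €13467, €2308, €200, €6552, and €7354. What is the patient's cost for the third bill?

€20

Claim 1 (€13467): €475 finishes the deductible; €12992 goes to coinsurance; 10% of €12992 = €1299.20. Patient pays €1774.20; OOP now €1774.20.
Claim 2 (€2308): 10% coinsurance on €2308 = €230.80. Patient owes €230.80 (running OOP €2005).
Claim 3 (€200): deductible met; 10% of €200 = €20. Patient owes €20 (running OOP €2025).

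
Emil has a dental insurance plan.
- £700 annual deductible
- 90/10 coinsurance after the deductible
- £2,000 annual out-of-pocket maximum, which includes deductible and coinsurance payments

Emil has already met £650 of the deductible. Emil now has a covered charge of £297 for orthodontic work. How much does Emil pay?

£650 of the £700 deductible is already met, leaving £50.
The remaining £247 (= £297 − £50) moves to coinsurance.
Patient's 10% share of £247 is £24.70.
So the patient owes £50 + £24.70 = £74.70 before any cap.
Year-to-date out-of-pocket becomes £650 + £74.70 = £724.70, still under the £2,000 maximum, so no cap applies.

£74.70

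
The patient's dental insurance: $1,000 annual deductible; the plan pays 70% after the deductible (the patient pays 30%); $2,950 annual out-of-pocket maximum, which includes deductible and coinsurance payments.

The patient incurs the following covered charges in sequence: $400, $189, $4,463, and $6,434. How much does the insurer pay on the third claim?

Bill 1, $400: fully absorbed by the deductible. Patient pays $400; OOP now $400. Plan pays $400 − $400 = $0.
Bill 2, $189: entire amount goes to the deductible. Patient owes $189 (running OOP $589). Plan pays $189 − $189 = $0.
Bill 3, $4,463: $411 finishes the deductible; $4,052 goes to coinsurance; 30% of $4,052 = $1,215.60. Cost to patient: $1,626.60. OOP to date $2,215.60. Plan pays $4,463 − $1,626.60 = $2,836.40.

$2,836.40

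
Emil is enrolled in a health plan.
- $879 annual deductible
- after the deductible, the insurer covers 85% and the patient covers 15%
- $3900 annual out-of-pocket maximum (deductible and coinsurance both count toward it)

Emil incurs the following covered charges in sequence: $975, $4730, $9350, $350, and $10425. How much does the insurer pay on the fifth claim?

$9582.90

#1 ($975): deductible takes $879, $96 remains; patient's 15% is $14.40. Patient pays $893.40; OOP now $893.40. Plan pays $975 − $893.40 = $81.60.
#2 ($4730): deductible already satisfied, so patient's share is 15% × $4730 = $709.50. Patient owes $709.50 (running OOP $1602.90). Plan pays $4730 − $709.50 = $4020.50.
#3 ($9350): deductible already satisfied, so patient's share is 15% × $9350 = $1402.50. Cost to patient: $1402.50. OOP to date $3005.40. Plan pays $9350 − $1402.50 = $7947.50.
#4 ($350): deductible met; 15% of $350 = $52.50. Patient pays $52.50; OOP now $3057.90. Plan pays $350 − $52.50 = $297.50.
#5 ($10425): deductible already satisfied, so patient's share is 15% × $10425 = $1563.75. OOP would hit $4621.65 > $3900, so the cap limits the patient to $3900 − $3057.90 = $842.10. Insurer: $10425 − $842.10 = $9582.90.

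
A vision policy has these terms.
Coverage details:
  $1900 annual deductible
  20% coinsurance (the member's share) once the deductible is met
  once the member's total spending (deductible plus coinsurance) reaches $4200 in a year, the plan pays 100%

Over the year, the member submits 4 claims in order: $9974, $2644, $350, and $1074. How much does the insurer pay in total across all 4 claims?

Claim 1 — $9974: $1900 to deductible, leaving $8074; member's 20% is $1614.80. Member owes $3514.80 (running OOP $3514.80). Insurer: $9974 − $3514.80 = $6459.20.
Claim 2 — $2644: deductible already satisfied, so member's share is 20% × $2644 = $528.80. Cost to member: $528.80. OOP to date $4043.60. Plan pays $2644 − $528.80 = $2115.20.
Claim 3 — $350: deductible met; 20% of $350 = $70. Cost to member: $70. OOP to date $4113.60. Insurer: $350 − $70 = $280.
Claim 4 — $1074: deductible already satisfied, so member's share is 20% × $1074 = $214.80. That would push OOP to $4328.40, over the $4200 cap, so member pays $4200 − $4113.60 = $86.40. Insurer: $1074 − $86.40 = $987.60.
Insurer total = bills − member's total = $14042 − $4200 = $9842.

$9842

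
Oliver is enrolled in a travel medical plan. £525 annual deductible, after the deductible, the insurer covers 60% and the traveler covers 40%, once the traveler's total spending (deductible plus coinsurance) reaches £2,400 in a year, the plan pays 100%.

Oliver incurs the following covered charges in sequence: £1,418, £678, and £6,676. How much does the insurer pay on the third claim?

Bill 1, £1,418: £525 finishes the deductible; £893 goes to coinsurance; 40% of £893 = £357.20. Traveler owes £882.20 (running OOP £882.20). Plan pays £1,418 − £882.20 = £535.80.
Bill 2, £678: deductible met; 40% of £678 = £271.20. Cost to traveler: £271.20. OOP to date £1,153.40. Insurer: £678 − £271.20 = £406.80.
Bill 3, £6,676: deductible already satisfied, so traveler's share is 40% × £6,676 = £2,670.40. OOP would hit £3,823.80 > £2,400, so the cap limits the traveler to £2,400 − £1,153.40 = £1,246.60. Plan pays £6,676 − £1,246.60 = £5,429.40.

£5,429.40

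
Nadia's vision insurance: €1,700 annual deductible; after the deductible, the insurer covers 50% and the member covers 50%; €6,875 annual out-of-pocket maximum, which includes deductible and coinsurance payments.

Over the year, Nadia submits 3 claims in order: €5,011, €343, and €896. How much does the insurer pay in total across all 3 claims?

Claim 1 (€5,011): deductible takes €1,700, €3,311 remains; coinsurance €3,311 × 50% = €1,655.50. Member pays €3,355.50; OOP now €3,355.50. Plan pays €5,011 − €3,355.50 = €1,655.50.
Claim 2 (€343): deductible already satisfied, so member's share is 50% × €343 = €171.50. Member pays €171.50; OOP now €3,527. Plan pays €343 − €171.50 = €171.50.
Claim 3 (€896): 50% coinsurance on €896 = €448. Cost to member: €448. OOP to date €3,975. Insurer: €896 − €448 = €448.
Insurer total: €1,655.50 + €171.50 + €448 = €2,275.

€2,275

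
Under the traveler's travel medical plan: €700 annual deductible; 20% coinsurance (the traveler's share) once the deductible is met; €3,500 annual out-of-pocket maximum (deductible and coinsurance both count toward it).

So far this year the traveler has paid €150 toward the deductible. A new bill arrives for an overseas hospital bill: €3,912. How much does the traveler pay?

€150 of the €700 deductible is already met, leaving €550.
After the €550 deductible portion, €3,912 − €550 = €3,362 is subject to coinsurance.
Traveler's 20% share of €3,362 is €672.40.
So the traveler owes €550 + €672.40 = €1,222.40 before any cap.
Year-to-date out-of-pocket becomes €150 + €1,222.40 = €1,372.40, still under the €3,500 maximum, so no cap applies.

€1,222.40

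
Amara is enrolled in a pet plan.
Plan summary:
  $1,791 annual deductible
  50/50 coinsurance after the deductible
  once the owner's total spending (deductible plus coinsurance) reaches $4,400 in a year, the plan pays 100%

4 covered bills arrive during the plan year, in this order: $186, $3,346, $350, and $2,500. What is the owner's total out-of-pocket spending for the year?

Bill 1, $186: all of it applies to the deductible. Owner owes $186 (running OOP $186).
Bill 2, $3,346: deductible takes $1,605, $1,741 remains; owner's 50% is $870.50. Owner owes $2,475.50 (running OOP $2,661.50).
Bill 3, $350: 50% coinsurance on $350 = $175. Owner owes $175 (running OOP $2,836.50).
Bill 4, $2,500: 50% coinsurance on $2,500 = $1,250. Cost to owner: $1,250. OOP to date $4,086.50.
Total paid by the owner: $186 + $2,475.50 + $175 + $1,250 = $4,086.50.

$4,086.50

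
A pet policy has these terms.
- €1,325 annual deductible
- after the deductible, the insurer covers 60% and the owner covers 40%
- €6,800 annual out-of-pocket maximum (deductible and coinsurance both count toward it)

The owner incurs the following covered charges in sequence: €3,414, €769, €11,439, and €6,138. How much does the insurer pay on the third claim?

Claim 1 — €3,414: deductible takes €1,325, €2,089 remains; coinsurance €2,089 × 40% = €835.60. Owner owes €2,160.60 (running OOP €2,160.60). Insurer: €3,414 − €2,160.60 = €1,253.40.
Claim 2 — €769: deductible met; 40% of €769 = €307.60. Owner owes €307.60 (running OOP €2,468.20). Insurer: €769 − €307.60 = €461.40.
Claim 3 — €11,439: 40% coinsurance on €11,439 = €4,575.60. Adding that to €2,468.20 gives €7,043.80, past the €6,800 cap; owner pays only €6,800 − €2,468.20 = €4,331.80. Insurer: €11,439 − €4,331.80 = €7,107.20.

€7,107.20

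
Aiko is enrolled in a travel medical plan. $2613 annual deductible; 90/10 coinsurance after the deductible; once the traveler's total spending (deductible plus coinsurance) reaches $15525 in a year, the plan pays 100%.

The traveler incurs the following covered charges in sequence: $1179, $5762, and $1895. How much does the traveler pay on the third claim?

$189.50

Bill 1, $1179: entire amount goes to the deductible. Cost to traveler: $1179. OOP to date $1179.
Bill 2, $5762: $1434 to deductible, leaving $4328; coinsurance $4328 × 10% = $432.80. Traveler pays $1866.80; OOP now $3045.80.
Bill 3, $1895: deductible met; 10% of $1895 = $189.50. Traveler pays $189.50; OOP now $3235.30.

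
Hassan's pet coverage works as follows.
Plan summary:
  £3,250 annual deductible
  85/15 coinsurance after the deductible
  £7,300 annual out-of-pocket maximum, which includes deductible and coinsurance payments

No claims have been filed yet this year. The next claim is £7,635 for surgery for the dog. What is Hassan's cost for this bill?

Deductible not yet touched, so the first £3,250 of the bill goes to the deductible.
That leaves £7,635 − £3,250 = £4,385 for coinsurance.
15% of £4,385 = £657.75 falls to the owner.
Owner responsibility before any cap: £3,250 + £657.75 = £3,907.75.
Year-to-date out-of-pocket becomes £0 + £3,907.75 = £3,907.75, still under the £7,300 maximum, so no cap applies.

£3,907.75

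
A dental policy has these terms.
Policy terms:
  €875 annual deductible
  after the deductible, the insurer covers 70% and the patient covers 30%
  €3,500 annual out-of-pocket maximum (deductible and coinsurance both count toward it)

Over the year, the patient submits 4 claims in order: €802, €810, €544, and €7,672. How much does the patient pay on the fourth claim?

#1 (€802): all of it applies to the deductible. Patient pays €802; OOP now €802.
#2 (€810): deductible takes €73, €737 remains; coinsurance €737 × 30% = €221.10. Patient pays €294.10; OOP now €1,096.10.
#3 (€544): deductible met; 30% of €544 = €163.20. Cost to patient: €163.20. OOP to date €1,259.30.
#4 (€7,672): deductible already satisfied, so patient's share is 30% × €7,672 = €2,301.60. OOP would hit €3,560.90 > €3,500, so the cap limits the patient to €3,500 − €1,259.30 = €2,240.70.

€2,240.70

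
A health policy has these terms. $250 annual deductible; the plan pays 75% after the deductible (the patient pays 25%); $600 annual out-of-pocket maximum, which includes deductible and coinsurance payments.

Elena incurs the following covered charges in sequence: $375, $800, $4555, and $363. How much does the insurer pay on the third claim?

#1 ($375): $250 finishes the deductible; $125 goes to coinsurance; coinsurance $125 × 25% = $31.25. Patient pays $281.25; OOP now $281.25. Plan pays $375 − $281.25 = $93.75.
#2 ($800): deductible already satisfied, so patient's share is 25% × $800 = $200. Cost to patient: $200. OOP to date $481.25. Plan pays $800 − $200 = $600.
#3 ($4555): 25% coinsurance on $4555 = $1138.75. OOP would hit $1620 > $600, so the cap limits the patient to $600 − $481.25 = $118.75. Plan pays $4555 − $118.75 = $4436.25.

$4436.25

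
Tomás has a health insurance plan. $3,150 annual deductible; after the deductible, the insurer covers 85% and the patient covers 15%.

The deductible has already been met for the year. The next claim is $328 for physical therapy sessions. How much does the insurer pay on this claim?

$278.80

With the deductible met, the entire $328 is subject to coinsurance.
Patient's 15% share of $328 is $49.20.
The plan picks up $328 − $49.20 = $278.80.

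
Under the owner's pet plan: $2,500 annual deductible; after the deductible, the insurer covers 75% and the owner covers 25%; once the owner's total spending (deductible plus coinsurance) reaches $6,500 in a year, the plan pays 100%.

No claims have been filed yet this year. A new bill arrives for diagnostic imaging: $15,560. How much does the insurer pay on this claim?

$9,795

The full $2,500 deductible is still open; $2,500 of this bill applies to it.
The remaining $13,060 (= $15,560 − $2,500) moves to coinsurance.
Owner's 25% share of $13,060 is $3,265.
So the owner owes $2,500 + $3,265 = $5,765 before any cap.
Total out-of-pocket so far would be $0 + $5,765 = $5,765, below the $6,500 cap — no reduction.
The plan picks up $15,560 − $5,765 = $9,795.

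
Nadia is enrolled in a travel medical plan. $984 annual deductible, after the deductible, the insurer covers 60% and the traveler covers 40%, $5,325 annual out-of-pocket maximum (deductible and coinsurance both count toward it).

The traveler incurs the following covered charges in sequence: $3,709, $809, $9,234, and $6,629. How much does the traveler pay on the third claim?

#1 ($3,709): deductible takes $984, $2,725 remains; 40% of $2,725 = $1,090. Cost to traveler: $2,074. OOP to date $2,074.
#2 ($809): deductible already satisfied, so traveler's share is 40% × $809 = $323.60. Traveler pays $323.60; OOP now $2,397.60.
#3 ($9,234): deductible already satisfied, so traveler's share is 40% × $9,234 = $3,693.60. OOP would hit $6,091.20 > $5,325, so the cap limits the traveler to $5,325 − $2,397.60 = $2,927.40.

$2,927.40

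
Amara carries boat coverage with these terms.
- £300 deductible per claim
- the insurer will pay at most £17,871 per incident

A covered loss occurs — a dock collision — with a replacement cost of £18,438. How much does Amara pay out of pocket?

Subtract the deductible: £18,438 − £300 = £18,138.
Since £18,138 > £17,871, the payout is capped at £17,871.
Owner's share is the uncovered remainder: £18,438 − £17,871 = £567.

£567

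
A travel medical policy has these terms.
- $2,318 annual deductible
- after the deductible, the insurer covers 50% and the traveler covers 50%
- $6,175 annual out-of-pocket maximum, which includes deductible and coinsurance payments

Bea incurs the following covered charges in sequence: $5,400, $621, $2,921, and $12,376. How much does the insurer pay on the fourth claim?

$11,831

#1 ($5,400): deductible takes $2,318, $3,082 remains; coinsurance $3,082 × 50% = $1,541. Traveler owes $3,859 (running OOP $3,859). Plan pays $5,400 − $3,859 = $1,541.
#2 ($621): deductible met; 50% of $621 = $310.50. Traveler pays $310.50; OOP now $4,169.50. Insurer: $621 − $310.50 = $310.50.
#3 ($2,921): 50% coinsurance on $2,921 = $1,460.50. Traveler owes $1,460.50 (running OOP $5,630). Insurer: $2,921 − $1,460.50 = $1,460.50.
#4 ($12,376): 50% coinsurance on $12,376 = $6,188. OOP would hit $11,818 > $6,175, so the cap limits the traveler to $6,175 − $5,630 = $545. Insurer: $12,376 − $545 = $11,831.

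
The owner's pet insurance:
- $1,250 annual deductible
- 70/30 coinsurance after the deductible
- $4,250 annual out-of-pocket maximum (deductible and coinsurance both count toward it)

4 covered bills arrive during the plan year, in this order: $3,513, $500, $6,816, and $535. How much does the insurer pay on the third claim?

$4,771.20

#1 ($3,513): $1,250 to deductible, leaving $2,263; 30% of $2,263 = $678.90. Owner pays $1,928.90; OOP now $1,928.90. Plan pays $3,513 − $1,928.90 = $1,584.10.
#2 ($500): deductible already satisfied, so owner's share is 30% × $500 = $150. Cost to owner: $150. OOP to date $2,078.90. Insurer: $500 − $150 = $350.
#3 ($6,816): 30% coinsurance on $6,816 = $2,044.80. Owner pays $2,044.80; OOP now $4,123.70. Plan pays $6,816 − $2,044.80 = $4,771.20.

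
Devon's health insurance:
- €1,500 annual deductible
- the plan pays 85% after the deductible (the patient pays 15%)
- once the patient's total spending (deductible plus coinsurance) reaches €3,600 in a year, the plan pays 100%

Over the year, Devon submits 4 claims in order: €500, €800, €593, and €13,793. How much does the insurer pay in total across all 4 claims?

€12,086

Bill 1, €500: all of it applies to the deductible. Patient pays €500; OOP now €500. Insurer: €500 − €500 = €0.
Bill 2, €800: fully absorbed by the deductible. Patient owes €800 (running OOP €1,300). Insurer: €800 − €800 = €0.
Bill 3, €593: deductible takes €200, €393 remains; coinsurance €393 × 15% = €58.95. Cost to patient: €258.95. OOP to date €1,558.95. Insurer: €593 − €258.95 = €334.05.
Bill 4, €13,793: deductible already satisfied, so patient's share is 15% × €13,793 = €2,068.95. That would push OOP to €3,627.90, over the €3,600 cap, so patient pays €3,600 − €1,558.95 = €2,041.05. Plan pays €13,793 − €2,041.05 = €11,751.95.
Insurer total: €0 + €0 + €334.05 + €11,751.95 = €12,086.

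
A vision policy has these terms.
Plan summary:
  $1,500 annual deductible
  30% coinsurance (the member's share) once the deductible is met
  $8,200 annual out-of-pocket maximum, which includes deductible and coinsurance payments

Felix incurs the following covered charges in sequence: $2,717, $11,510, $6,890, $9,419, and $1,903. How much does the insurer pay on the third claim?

Bill 1, $2,717: deductible takes $1,500, $1,217 remains; coinsurance $1,217 × 30% = $365.10. Member pays $1,865.10; OOP now $1,865.10. Plan pays $2,717 − $1,865.10 = $851.90.
Bill 2, $11,510: 30% coinsurance on $11,510 = $3,453. Member pays $3,453; OOP now $5,318.10. Plan pays $11,510 − $3,453 = $8,057.
Bill 3, $6,890: deductible already satisfied, so member's share is 30% × $6,890 = $2,067. Member pays $2,067; OOP now $7,385.10. Plan pays $6,890 − $2,067 = $4,823.

$4,823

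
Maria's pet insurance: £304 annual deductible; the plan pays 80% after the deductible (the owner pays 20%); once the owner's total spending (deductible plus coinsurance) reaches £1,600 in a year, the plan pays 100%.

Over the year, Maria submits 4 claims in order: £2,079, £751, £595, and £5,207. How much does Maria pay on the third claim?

£119

Bill 1, £2,079: £304 finishes the deductible; £1,775 goes to coinsurance; coinsurance £1,775 × 20% = £355. Owner pays £659; OOP now £659.
Bill 2, £751: 20% coinsurance on £751 = £150.20. Cost to owner: £150.20. OOP to date £809.20.
Bill 3, £595: 20% coinsurance on £595 = £119. Owner pays £119; OOP now £928.20.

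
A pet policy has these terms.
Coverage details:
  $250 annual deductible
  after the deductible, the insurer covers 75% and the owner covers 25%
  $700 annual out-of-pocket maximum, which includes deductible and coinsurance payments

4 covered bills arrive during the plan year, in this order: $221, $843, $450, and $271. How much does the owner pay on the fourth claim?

Claim 1 — $221: all of it applies to the deductible. Owner owes $221 (running OOP $221).
Claim 2 — $843: $29 to deductible, leaving $814; owner's 25% is $203.50. Owner pays $232.50; OOP now $453.50.
Claim 3 — $450: deductible already satisfied, so owner's share is 25% × $450 = $112.50. Cost to owner: $112.50. OOP to date $566.
Claim 4 — $271: deductible already satisfied, so owner's share is 25% × $271 = $67.75. Owner pays $67.75; OOP now $633.75.

$67.75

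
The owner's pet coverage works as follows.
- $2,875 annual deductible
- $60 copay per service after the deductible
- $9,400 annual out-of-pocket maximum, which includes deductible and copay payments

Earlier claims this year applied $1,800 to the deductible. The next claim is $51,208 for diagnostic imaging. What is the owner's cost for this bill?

Deductible still to meet: $2,875 − $1,800 = $1,075.
After the $1,075 deductible portion, $51,208 − $1,075 = $50,133 is subject to the copay.
Copay on this service: $60.
That puts the owner's cost at $1,075 + $60 = $1,135 before any cap.
Total out-of-pocket so far would be $1,800 + $1,135 = $2,935, below the $9,400 cap — no reduction.

$1,135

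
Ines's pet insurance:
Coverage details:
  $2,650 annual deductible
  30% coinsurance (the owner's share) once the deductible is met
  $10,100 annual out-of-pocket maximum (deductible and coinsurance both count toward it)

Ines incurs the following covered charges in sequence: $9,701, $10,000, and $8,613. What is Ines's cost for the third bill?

Claim 1 ($9,701): deductible takes $2,650, $7,051 remains; 30% of $7,051 = $2,115.30. Owner pays $4,765.30; OOP now $4,765.30.
Claim 2 ($10,000): 30% coinsurance on $10,000 = $3,000. Owner owes $3,000 (running OOP $7,765.30).
Claim 3 ($8,613): deductible met; 30% of $8,613 = $2,583.90. That would push OOP to $10,349.20, over the $10,100 cap, so owner pays $10,100 − $7,765.30 = $2,334.70.

$2,334.70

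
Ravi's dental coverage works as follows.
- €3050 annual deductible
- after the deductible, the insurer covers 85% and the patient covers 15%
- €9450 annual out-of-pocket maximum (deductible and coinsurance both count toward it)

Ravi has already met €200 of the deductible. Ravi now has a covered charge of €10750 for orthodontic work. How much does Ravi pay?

€4035

€200 of the €3050 deductible is already met, leaving €2850.
That leaves €10750 − €2850 = €7900 for coinsurance.
Patient's 15% share of €7900 is €1185.
Patient responsibility before any cap: €2850 + €1185 = €4035.
Year-to-date out-of-pocket becomes €200 + €4035 = €4235, still under the €9450 maximum, so no cap applies.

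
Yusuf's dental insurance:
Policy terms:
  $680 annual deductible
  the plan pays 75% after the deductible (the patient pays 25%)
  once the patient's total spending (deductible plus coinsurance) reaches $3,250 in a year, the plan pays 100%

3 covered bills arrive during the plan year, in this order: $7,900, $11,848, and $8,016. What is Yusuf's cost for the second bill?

$765

#1 ($7,900): $680 finishes the deductible; $7,220 goes to coinsurance; 25% of $7,220 = $1,805. Patient pays $2,485; OOP now $2,485.
#2 ($11,848): deductible met; 25% of $11,848 = $2,962. Adding that to $2,485 gives $5,447, past the $3,250 cap; patient pays only $3,250 − $2,485 = $765.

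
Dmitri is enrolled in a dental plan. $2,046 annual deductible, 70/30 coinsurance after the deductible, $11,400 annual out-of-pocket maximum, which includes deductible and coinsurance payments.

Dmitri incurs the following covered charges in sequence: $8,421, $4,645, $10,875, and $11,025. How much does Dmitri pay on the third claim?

Claim 1 — $8,421: deductible takes $2,046, $6,375 remains; patient's 30% is $1,912.50. Patient pays $3,958.50; OOP now $3,958.50.
Claim 2 — $4,645: deductible met; 30% of $4,645 = $1,393.50. Patient pays $1,393.50; OOP now $5,352.
Claim 3 — $10,875: deductible already satisfied, so patient's share is 30% × $10,875 = $3,262.50. Cost to patient: $3,262.50. OOP to date $8,614.50.

$3,262.50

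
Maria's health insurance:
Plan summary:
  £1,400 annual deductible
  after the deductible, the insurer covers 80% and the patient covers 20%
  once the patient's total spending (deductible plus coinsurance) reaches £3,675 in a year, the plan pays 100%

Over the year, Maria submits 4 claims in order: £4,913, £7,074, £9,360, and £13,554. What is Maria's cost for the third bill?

Claim 1 — £4,913: £1,400 to deductible, leaving £3,513; patient's 20% is £702.60. Patient pays £2,102.60; OOP now £2,102.60.
Claim 2 — £7,074: deductible met; 20% of £7,074 = £1,414.80. Cost to patient: £1,414.80. OOP to date £3,517.40.
Claim 3 — £9,360: 20% coinsurance on £9,360 = £1,872. OOP would hit £5,389.40 > £3,675, so the cap limits the patient to £3,675 − £3,517.40 = £157.60.

£157.60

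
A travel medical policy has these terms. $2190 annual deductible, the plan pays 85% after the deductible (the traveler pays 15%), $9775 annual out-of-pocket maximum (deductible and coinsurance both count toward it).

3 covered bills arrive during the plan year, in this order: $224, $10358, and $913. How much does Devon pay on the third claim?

$136.95

Bill 1, $224: all of it applies to the deductible. Traveler owes $224 (running OOP $224).
Bill 2, $10358: deductible takes $1966, $8392 remains; coinsurance $8392 × 15% = $1258.80. Cost to traveler: $3224.80. OOP to date $3448.80.
Bill 3, $913: deductible already satisfied, so traveler's share is 15% × $913 = $136.95. Traveler owes $136.95 (running OOP $3585.75).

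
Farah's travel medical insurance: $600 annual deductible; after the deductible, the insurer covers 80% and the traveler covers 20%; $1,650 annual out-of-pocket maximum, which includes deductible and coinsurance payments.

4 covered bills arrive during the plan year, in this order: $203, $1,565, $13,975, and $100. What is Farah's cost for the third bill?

$816.40

Claim 1 ($203): fully absorbed by the deductible. Traveler owes $203 (running OOP $203).
Claim 2 ($1,565): $397 to deductible, leaving $1,168; 20% of $1,168 = $233.60. Cost to traveler: $630.60. OOP to date $833.60.
Claim 3 ($13,975): deductible already satisfied, so traveler's share is 20% × $13,975 = $2,795. That would push OOP to $3,628.60, over the $1,650 cap, so traveler pays $1,650 − $833.60 = $816.40.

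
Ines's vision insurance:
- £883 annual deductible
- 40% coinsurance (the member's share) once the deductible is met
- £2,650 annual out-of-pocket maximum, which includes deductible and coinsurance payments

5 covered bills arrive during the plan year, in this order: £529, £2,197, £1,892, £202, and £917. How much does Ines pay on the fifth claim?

£192.20

Bill 1, £529: fully absorbed by the deductible. Member owes £529 (running OOP £529).
Bill 2, £2,197: £354 finishes the deductible; £1,843 goes to coinsurance; member's 40% is £737.20. Member owes £1,091.20 (running OOP £1,620.20).
Bill 3, £1,892: deductible met; 40% of £1,892 = £756.80. Member owes £756.80 (running OOP £2,377).
Bill 4, £202: deductible met; 40% of £202 = £80.80. Member pays £80.80; OOP now £2,457.80.
Bill 5, £917: deductible already satisfied, so member's share is 40% × £917 = £366.80. OOP would hit £2,824.60 > £2,650, so the cap limits the member to £2,650 − £2,457.80 = £192.20.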